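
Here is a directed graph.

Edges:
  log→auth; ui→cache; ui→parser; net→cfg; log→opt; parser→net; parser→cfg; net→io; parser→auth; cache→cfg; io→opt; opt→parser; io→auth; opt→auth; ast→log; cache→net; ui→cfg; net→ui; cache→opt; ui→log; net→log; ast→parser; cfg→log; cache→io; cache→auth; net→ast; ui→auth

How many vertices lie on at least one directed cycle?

A vertex is on a directed cycle iff it belongs to a strongly connected component of size ≥ 2 (or has a self-loop).
The vertices on cycles are {io, ui, ast, cfg, log, net, opt, cache, parser} — 9 in total.

9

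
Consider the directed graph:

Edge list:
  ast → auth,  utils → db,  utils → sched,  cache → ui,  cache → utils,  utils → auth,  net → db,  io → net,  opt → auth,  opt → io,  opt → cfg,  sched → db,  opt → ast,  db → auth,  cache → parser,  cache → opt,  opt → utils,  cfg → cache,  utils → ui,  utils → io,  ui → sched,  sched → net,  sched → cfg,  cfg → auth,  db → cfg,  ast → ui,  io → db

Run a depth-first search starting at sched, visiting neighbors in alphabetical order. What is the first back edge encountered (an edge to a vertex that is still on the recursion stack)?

ui->sched

DFS from sched (visiting neighbors in alphabetical order); mark gray on enter, black on exit:
sched gray
  cfg gray
    auth gray
    auth black
    cache gray
      opt gray
        ast gray
          ast→auth: auth black — skip
          ui gray
            ui→sched: sched is gray → back edge
First back edge: ui → sched.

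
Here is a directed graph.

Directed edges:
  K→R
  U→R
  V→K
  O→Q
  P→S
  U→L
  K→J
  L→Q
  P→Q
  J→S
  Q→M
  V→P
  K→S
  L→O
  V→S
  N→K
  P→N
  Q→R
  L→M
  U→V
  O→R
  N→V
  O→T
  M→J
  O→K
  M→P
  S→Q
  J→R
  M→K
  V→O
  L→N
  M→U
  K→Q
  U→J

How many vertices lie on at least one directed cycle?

A vertex is on a directed cycle iff it belongs to a strongly connected component of size ≥ 2 (or has a self-loop).
The vertices on cycles are {J, K, L, M, N, O, P, Q, S, U, V} — 11 in total.

11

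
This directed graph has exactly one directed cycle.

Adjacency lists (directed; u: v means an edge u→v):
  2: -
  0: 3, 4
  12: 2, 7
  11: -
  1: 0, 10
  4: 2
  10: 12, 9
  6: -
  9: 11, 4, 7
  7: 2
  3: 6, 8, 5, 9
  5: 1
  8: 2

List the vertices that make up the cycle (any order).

0, 1, 3, 5

DFS with gray/black marking from 1:
1 gray
  0 gray
    3 gray
      6 gray
      6 black
      8 gray
        2 gray
        2 black
      8 black
      5 gray
        5→1: 1 is gray → back edge
Back edge closes the cycle 1 → 0 → 3 → 5 → 1; its vertices are {0, 1, 3, 5}.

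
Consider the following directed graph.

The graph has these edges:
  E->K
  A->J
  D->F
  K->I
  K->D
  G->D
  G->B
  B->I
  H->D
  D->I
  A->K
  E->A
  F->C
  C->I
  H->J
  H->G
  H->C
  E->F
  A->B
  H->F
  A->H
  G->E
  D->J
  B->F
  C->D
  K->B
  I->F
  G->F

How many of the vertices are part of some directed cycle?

A vertex is on a directed cycle iff it belongs to a strongly connected component of size ≥ 2 (or has a self-loop).
The vertices on cycles are {A, C, D, E, F, G, H, I} — 8 in total.

8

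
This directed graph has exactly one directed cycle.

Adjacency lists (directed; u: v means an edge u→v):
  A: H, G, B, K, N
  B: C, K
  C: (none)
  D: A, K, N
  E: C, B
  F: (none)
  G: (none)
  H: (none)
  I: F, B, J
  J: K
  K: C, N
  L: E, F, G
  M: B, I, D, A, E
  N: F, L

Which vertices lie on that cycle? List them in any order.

DFS with gray/black marking from N:
N gray
  F gray
  F black
  L gray
    E gray
      C gray
      C black
      B gray
        B→C: C black — skip
        K gray
          K→C: C black — skip
          K→N: N is gray → back edge
Back edge closes the cycle N → L → E → B → K → N; its vertices are {B, E, K, L, N}.

B, E, K, L, N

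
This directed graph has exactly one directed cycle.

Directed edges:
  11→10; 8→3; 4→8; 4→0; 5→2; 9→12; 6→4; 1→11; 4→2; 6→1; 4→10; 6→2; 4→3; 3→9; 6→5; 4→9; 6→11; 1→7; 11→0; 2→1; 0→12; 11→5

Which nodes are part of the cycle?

DFS with gray/black marking from 1:
1 gray
  7 gray
  7 black
  11 gray
    0 gray
      12 gray
      12 black
    0 black
    5 gray
      2 gray
        2→1: 1 is gray → back edge
Back edge closes the cycle 1 → 11 → 5 → 2 → 1; its vertices are {1, 2, 5, 11}.

1, 2, 5, 11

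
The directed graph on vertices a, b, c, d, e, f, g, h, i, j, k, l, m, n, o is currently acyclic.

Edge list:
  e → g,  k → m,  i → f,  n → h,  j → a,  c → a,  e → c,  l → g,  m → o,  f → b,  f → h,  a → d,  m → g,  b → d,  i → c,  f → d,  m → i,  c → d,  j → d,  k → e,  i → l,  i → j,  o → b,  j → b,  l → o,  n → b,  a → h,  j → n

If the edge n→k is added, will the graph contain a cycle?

Yes

Adding n→k creates a cycle iff k can already reach n.
Path from k: k → m → i → j → n.
So k → … → n → k is a cycle.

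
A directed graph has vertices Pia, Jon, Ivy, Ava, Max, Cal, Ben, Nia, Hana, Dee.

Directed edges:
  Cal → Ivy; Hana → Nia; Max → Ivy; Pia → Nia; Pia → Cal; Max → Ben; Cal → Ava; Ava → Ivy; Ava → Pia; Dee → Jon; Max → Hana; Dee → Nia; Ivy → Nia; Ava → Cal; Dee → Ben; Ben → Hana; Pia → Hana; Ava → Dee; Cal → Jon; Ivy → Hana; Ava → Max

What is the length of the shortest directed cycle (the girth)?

For each vertex v, BFS finds the shortest path from v back to v.
The shortest such closed walk is Ava → Cal → Ava, length 2.

2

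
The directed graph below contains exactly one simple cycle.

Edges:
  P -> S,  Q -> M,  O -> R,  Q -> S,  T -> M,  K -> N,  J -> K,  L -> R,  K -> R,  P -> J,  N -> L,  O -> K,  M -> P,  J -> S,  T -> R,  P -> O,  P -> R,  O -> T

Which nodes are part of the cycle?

M, O, P, T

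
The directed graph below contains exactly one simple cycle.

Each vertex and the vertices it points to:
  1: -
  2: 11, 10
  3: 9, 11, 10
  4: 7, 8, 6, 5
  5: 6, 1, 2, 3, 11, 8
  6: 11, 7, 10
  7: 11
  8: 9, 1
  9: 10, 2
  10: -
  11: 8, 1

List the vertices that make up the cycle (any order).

2, 8, 9, 11

DFS with gray/black marking from 8:
8 gray
  9 gray
    10 gray
    10 black
    2 gray
      11 gray
        11→8: 8 is gray → back edge
Back edge closes the cycle 8 → 9 → 2 → 11 → 8; its vertices are {2, 8, 9, 11}.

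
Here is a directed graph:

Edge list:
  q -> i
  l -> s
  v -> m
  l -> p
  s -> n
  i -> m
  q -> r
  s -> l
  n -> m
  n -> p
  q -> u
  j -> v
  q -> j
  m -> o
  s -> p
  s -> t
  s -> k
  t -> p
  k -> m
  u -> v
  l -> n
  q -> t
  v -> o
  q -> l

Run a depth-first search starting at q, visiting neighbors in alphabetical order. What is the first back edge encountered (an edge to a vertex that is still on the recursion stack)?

s→l

DFS from q (visiting neighbors in alphabetical order); mark gray on enter, black on exit:
q gray
  i gray
    m gray
      o gray
      o black
    m black
  i black
  j gray
    v gray
      v→m: m black — skip
      v→o: o black — skip
    v black
  j black
  l gray
    n gray
      n→m: m black — skip
      p gray
      p black
    n black
    l→p: p black — skip
    s gray
      k gray
        k→m: m black — skip
      k black
      s→l: l is gray → back edge
First back edge: s → l.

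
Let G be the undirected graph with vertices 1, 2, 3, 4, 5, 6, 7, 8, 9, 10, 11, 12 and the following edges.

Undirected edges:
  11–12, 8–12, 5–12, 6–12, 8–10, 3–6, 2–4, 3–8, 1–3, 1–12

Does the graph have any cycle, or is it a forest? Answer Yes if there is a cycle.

Yes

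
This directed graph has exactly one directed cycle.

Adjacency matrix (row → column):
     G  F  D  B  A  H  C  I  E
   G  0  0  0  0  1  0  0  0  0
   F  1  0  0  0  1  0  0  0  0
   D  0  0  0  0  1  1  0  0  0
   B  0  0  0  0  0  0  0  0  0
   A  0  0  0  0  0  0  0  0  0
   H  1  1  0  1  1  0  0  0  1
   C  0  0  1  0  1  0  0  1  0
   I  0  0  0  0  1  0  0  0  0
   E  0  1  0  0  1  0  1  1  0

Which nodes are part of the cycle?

C, D, E, H

DFS with gray/black marking from H:
H gray
  G gray
    A gray
    A black
  G black
  H→A: A black — skip
  B gray
  B black
  E gray
    E→A: A black — skip
    F gray
      F→G: G black — skip
      F→A: A black — skip
    F black
    C gray
      D gray
        D→H: H is gray → back edge
Back edge closes the cycle H → E → C → D → H; its vertices are {C, D, E, H}.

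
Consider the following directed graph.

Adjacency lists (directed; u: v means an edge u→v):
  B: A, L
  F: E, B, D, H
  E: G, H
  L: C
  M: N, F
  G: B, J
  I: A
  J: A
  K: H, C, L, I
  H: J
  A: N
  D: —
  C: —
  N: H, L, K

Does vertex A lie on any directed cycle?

A is on a cycle iff A can reach itself via ≥1 edge.
A → N → H → J → A — yes.

Yes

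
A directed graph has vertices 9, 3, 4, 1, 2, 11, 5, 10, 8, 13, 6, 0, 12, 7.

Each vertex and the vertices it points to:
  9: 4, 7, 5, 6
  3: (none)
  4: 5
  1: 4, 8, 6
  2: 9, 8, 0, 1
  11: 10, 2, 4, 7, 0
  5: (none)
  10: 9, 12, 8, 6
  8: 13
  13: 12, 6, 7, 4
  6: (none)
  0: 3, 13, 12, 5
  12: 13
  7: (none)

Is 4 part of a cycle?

No

4 lies on a cycle iff there is a path from 4 back to itself.
Exploring from 4, it never reaches itself; equivalently, its strongly connected component is a singleton.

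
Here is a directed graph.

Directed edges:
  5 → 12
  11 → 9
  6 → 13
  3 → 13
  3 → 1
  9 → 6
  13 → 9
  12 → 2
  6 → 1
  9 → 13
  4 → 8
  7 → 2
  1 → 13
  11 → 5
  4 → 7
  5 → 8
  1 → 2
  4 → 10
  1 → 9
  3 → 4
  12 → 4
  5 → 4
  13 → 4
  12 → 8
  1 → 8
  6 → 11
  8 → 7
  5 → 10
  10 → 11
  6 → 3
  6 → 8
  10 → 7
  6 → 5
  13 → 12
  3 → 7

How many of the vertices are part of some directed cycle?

10

A vertex is on a directed cycle iff it belongs to a strongly connected component of size ≥ 2 (or has a self-loop).
The vertices on cycles are {1, 3, 4, 5, 6, 9, 10, 11, 12, 13} — 10 in total.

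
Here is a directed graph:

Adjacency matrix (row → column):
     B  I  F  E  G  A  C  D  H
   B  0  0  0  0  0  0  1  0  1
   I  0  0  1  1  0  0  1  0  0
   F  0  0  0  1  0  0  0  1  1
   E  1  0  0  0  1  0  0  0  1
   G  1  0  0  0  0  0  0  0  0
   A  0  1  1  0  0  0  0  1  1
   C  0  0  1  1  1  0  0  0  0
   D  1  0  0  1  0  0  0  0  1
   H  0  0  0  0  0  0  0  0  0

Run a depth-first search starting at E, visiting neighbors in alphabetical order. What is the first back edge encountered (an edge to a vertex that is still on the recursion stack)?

C->E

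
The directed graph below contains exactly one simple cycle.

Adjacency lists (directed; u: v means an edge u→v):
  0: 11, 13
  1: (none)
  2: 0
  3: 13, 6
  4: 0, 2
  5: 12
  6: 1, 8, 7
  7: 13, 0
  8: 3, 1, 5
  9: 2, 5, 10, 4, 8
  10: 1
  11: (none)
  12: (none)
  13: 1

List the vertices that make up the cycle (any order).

3, 6, 8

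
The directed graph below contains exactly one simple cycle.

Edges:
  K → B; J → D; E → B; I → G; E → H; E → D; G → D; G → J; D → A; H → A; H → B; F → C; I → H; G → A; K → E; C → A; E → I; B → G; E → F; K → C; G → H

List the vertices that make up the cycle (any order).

B, G, H

DFS with gray/black marking from H:
H gray
  A gray
  A black
  B gray
    G gray
      G→A: A black — skip
      J gray
        D gray
          D→A: A black — skip
        D black
      J black
      G→D: D black — skip
      G→H: H is gray → back edge
Back edge closes the cycle H → B → G → H; its vertices are {B, G, H}.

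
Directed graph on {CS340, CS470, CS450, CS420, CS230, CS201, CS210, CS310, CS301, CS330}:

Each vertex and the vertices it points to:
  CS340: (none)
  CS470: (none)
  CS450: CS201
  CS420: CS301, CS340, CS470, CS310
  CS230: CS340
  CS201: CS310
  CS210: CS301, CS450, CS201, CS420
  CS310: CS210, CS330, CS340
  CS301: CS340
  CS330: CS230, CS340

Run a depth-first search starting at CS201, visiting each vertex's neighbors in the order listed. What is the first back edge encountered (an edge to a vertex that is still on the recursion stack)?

CS450->CS201

DFS from CS201 (visiting each vertex's neighbors in the order listed); mark gray on enter, black on exit:
CS201 gray
  CS310 gray
    CS210 gray
      CS301 gray
        CS340 gray
        CS340 black
      CS301 black
      CS450 gray
        CS450→CS201: CS201 is gray → back edge
First back edge: CS450 → CS201.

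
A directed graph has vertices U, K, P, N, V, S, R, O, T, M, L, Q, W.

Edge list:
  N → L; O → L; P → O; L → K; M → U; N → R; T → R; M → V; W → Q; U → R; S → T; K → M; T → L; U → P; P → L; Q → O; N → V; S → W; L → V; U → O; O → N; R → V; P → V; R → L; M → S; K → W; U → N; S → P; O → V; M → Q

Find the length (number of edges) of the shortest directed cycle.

For each vertex v, BFS finds the shortest path from v back to v.
The shortest such closed walk is K → M → S → P → L → K, length 5.

5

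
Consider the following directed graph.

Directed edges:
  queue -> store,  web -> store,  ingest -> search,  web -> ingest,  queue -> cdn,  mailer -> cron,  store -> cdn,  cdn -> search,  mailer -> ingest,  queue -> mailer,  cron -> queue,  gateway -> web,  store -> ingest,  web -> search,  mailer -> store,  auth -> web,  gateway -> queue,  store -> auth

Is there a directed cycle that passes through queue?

Yes

queue is on a cycle iff queue can reach itself via ≥1 edge.
queue → mailer → cron → queue — yes.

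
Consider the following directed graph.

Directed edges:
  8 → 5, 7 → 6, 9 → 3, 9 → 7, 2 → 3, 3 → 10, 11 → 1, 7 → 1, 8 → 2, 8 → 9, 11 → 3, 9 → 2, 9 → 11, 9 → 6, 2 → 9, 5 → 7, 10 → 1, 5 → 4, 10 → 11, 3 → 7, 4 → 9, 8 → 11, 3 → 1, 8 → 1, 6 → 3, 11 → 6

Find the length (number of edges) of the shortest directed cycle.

For each vertex v, BFS finds the shortest path from v back to v.
The shortest such closed walk is 9 → 2 → 9, length 2.

2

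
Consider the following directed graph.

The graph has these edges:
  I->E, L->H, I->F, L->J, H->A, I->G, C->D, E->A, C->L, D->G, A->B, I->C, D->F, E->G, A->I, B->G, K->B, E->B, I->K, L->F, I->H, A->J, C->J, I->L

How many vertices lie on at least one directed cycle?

6

A vertex is on a directed cycle iff it belongs to a strongly connected component of size ≥ 2 (or has a self-loop).
The vertices on cycles are {A, C, E, H, I, L} — 6 in total.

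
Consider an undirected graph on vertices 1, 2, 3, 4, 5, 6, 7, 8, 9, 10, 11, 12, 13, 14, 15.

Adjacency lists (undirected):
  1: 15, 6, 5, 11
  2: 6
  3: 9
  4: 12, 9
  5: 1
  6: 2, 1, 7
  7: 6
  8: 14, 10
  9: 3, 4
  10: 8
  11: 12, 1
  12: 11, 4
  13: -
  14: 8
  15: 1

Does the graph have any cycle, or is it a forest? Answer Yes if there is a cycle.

DFS, tracking each vertex's parent; an edge to a visited non-parent vertex closes a cycle.
Start from 6:
visit 6 (parent –)
  visit 2 (parent 6)
    2–6: parent, skip
  visit 1 (parent 6)
    visit 15 (parent 1)
      15–1: parent, skip
    1–6: parent, skip
    visit 5 (parent 1)
      5–1: parent, skip
    visit 11 (parent 1)
      visit 12 (parent 11)
        12–11: parent, skip
        visit 4 (parent 12)
          4–12: parent, skip
          visit 9 (parent 4)
            visit 3 (parent 9)
              3–9: parent, skip
            9–4: parent, skip
      11–1: parent, skip
  visit 7 (parent 6)
    7–6: parent, skip
visit 8 (parent –)
  visit 14 (parent 8)
    14–8: parent, skip
  visit 10 (parent 8)
    10–8: parent, skip
visit 13 (parent –)
No non-parent visited neighbor found — the graph is a forest.

No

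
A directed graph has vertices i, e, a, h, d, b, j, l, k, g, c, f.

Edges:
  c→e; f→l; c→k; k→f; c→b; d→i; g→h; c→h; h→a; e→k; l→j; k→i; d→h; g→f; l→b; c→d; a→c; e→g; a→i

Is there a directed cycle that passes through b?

No

b lies on a cycle iff there is a path from b back to itself.
Exploring from b, it never reaches itself; equivalently, its strongly connected component is a singleton.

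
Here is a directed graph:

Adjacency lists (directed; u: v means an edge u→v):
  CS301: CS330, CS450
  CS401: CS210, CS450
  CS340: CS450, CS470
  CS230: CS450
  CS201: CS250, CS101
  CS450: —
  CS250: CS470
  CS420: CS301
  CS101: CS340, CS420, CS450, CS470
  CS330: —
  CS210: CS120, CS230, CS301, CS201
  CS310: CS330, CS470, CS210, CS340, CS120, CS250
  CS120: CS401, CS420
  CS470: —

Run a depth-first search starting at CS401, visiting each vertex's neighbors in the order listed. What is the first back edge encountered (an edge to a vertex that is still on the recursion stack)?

DFS from CS401 (visiting each vertex's neighbors in the order listed); mark gray on enter, black on exit:
CS401 gray
  CS210 gray
    CS120 gray
      CS120→CS401: CS401 is gray → back edge
First back edge: CS120 → CS401.

CS120->CS401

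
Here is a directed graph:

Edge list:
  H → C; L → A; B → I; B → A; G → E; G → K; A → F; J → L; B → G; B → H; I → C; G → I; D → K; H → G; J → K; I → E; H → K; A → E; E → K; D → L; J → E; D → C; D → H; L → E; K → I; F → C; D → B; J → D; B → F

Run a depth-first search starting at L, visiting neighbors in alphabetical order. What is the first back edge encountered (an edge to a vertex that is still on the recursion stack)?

I→E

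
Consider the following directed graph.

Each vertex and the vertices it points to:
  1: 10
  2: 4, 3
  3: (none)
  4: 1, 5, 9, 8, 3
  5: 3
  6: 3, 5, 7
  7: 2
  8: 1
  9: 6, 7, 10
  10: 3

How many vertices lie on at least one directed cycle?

5

A vertex is on a directed cycle iff it belongs to a strongly connected component of size ≥ 2 (or has a self-loop).
The vertices on cycles are {2, 4, 6, 7, 9} — 5 in total.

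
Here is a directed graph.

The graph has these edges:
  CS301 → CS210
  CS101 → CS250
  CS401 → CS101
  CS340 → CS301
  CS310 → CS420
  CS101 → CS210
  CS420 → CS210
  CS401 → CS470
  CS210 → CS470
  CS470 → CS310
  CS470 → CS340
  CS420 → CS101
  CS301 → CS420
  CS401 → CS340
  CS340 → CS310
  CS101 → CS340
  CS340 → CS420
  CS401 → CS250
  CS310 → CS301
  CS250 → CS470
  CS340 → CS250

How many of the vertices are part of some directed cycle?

8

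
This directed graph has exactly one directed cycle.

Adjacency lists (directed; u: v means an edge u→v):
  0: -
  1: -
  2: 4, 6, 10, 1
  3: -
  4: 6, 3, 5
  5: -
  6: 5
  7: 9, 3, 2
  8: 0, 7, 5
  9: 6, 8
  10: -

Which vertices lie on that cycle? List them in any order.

7, 8, 9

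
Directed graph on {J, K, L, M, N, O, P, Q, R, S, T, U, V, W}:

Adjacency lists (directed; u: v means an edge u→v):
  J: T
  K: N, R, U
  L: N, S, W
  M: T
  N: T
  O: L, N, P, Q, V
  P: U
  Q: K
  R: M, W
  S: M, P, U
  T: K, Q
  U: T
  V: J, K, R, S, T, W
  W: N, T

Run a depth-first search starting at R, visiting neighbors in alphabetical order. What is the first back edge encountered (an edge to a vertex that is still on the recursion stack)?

DFS from R (visiting neighbors in alphabetical order); mark gray on enter, black on exit:
R gray
  M gray
    T gray
      K gray
        N gray
          N→T: T is gray → back edge
First back edge: N → T.

N→T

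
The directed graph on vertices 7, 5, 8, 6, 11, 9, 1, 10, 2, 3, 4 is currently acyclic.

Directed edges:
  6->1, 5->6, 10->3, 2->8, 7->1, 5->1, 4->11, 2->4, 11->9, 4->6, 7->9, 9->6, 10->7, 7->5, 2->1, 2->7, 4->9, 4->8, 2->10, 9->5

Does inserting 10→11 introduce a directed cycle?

No

Adding 10→11 creates a cycle iff 11 can already reach 10.
Explore from 11: no path reaches 10. The graph stays acyclic.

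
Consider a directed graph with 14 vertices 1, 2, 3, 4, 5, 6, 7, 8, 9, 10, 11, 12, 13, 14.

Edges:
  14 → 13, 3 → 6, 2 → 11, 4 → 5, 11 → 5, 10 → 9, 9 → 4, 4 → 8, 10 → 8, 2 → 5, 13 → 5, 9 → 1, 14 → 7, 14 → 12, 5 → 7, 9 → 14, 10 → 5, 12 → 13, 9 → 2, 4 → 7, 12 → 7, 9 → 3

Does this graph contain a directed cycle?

No

DFS with white/gray/black marking, starting from 4:
4 gray
  5 gray
    7 gray
    7 black
  5 black
  8 gray
  8 black
  4→7: 7 black — skip
4 black
1 gray
1 black
2 gray
  2→5: 5 black — skip
  11 gray
    11→5: 5 black — skip
  11 black
2 black
3 gray
  6 gray
  6 black
3 black
9 gray
  9→2: 2 black — skip
  9→3: 3 black — skip
  14 gray
    13 gray
      13→5: 5 black — skip
    13 black
    14→7: 7 black — skip
    12 gray
      12→7: 7 black — skip
      12→13: 13 black — skip
    12 black
  14 black
  9→4: 4 black — skip
  9→1: 1 black — skip
9 black
10 gray
  10→9: 9 black — skip
  10→8: 8 black — skip
  10→5: 5 black — skip
10 black
Every edge goes to a white or black vertex — no back edge, so the graph is acyclic.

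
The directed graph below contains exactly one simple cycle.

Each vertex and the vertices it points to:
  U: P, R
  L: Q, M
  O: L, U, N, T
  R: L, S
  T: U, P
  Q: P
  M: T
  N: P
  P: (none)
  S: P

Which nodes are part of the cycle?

L, M, R, T, U

DFS with gray/black marking from T:
T gray
  U gray
    P gray
    P black
    R gray
      L gray
        Q gray
          Q→P: P black — skip
        Q black
        M gray
          M→T: T is gray → back edge
Back edge closes the cycle T → U → R → L → M → T; its vertices are {L, M, R, T, U}.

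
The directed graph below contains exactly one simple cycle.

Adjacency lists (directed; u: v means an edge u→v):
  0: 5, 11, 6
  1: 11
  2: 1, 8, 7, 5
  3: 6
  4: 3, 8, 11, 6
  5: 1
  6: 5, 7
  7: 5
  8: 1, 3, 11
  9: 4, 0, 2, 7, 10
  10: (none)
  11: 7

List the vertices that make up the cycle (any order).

DFS with gray/black marking from 1:
1 gray
  11 gray
    7 gray
      5 gray
        5→1: 1 is gray → back edge
Back edge closes the cycle 1 → 11 → 7 → 5 → 1; its vertices are {1, 5, 7, 11}.

1, 5, 7, 11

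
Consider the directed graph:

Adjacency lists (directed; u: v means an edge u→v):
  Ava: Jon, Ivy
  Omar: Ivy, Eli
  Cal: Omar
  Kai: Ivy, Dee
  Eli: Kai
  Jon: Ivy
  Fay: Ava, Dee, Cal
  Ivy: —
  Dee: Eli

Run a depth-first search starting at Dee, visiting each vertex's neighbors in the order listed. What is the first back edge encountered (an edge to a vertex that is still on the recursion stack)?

DFS from Dee (visiting each vertex's neighbors in the order listed); mark gray on enter, black on exit:
Dee gray
  Eli gray
    Kai gray
      Ivy gray
      Ivy black
      Kai→Dee: Dee is gray → back edge
First back edge: Kai → Dee.

Kai→Dee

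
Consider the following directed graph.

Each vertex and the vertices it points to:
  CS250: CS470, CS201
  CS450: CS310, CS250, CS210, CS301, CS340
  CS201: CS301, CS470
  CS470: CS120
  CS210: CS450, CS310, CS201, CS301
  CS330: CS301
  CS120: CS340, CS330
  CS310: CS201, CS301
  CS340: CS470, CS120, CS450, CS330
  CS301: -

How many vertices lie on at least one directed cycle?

A vertex is on a directed cycle iff it belongs to a strongly connected component of size ≥ 2 (or has a self-loop).
The vertices on cycles are {CS120, CS201, CS210, CS250, CS310, CS340, CS450, CS470} — 8 in total.

8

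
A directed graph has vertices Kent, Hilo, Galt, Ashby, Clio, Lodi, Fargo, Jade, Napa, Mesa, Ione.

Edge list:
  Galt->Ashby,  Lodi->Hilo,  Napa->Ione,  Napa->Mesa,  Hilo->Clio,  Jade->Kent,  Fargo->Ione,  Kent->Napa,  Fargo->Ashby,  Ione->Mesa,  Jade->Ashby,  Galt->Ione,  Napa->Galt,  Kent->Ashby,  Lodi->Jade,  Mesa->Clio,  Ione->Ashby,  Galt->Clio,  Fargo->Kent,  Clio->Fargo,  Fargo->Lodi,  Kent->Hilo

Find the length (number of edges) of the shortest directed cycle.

4

For each vertex v, BFS finds the shortest path from v back to v.
The shortest such closed walk is Fargo → Ione → Mesa → Clio → Fargo, length 4.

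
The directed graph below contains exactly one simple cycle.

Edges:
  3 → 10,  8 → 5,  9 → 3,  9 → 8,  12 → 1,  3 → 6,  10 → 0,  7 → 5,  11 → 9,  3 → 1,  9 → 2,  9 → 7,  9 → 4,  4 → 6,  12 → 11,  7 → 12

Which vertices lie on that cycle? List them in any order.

7, 9, 11, 12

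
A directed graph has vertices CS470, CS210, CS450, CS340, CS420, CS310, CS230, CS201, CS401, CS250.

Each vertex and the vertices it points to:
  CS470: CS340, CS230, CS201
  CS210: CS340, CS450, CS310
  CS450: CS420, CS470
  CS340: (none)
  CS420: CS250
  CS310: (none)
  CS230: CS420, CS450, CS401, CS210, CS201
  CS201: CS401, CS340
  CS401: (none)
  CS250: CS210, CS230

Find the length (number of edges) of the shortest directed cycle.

3

For each vertex v, BFS finds the shortest path from v back to v.
The shortest such closed walk is CS250 → CS230 → CS420 → CS250, length 3.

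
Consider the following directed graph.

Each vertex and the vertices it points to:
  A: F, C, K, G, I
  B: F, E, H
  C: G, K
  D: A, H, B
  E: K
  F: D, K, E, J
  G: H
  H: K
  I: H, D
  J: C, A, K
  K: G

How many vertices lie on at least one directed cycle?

9

A vertex is on a directed cycle iff it belongs to a strongly connected component of size ≥ 2 (or has a self-loop).
The vertices on cycles are {A, B, D, F, G, H, I, J, K} — 9 in total.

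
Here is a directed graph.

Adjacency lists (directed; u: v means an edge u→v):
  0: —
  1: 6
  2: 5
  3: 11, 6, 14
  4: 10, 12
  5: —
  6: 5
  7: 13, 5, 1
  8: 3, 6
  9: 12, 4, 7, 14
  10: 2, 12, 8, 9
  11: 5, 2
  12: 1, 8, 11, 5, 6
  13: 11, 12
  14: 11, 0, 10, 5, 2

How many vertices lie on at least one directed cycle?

9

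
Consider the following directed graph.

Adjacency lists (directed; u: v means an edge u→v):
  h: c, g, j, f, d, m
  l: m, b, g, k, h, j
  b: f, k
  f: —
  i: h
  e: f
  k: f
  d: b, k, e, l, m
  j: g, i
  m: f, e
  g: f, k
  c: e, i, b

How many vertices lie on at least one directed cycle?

A vertex is on a directed cycle iff it belongs to a strongly connected component of size ≥ 2 (or has a self-loop).
The vertices on cycles are {c, d, h, i, j, l} — 6 in total.

6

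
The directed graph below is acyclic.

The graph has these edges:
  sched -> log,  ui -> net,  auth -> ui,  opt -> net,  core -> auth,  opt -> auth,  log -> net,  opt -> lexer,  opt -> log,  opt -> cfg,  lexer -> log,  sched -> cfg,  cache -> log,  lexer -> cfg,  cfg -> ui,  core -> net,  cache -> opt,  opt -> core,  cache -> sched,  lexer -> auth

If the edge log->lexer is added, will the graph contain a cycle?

Yes

Adding log→lexer creates a cycle iff lexer can already reach log.
Path from lexer: lexer → log.
So lexer → … → log → lexer is a cycle.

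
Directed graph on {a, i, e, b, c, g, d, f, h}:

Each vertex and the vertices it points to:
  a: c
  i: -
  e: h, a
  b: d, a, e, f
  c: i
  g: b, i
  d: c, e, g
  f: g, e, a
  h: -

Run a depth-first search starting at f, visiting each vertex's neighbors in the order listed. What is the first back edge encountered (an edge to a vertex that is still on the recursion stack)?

d->g

DFS from f (visiting each vertex's neighbors in the order listed); mark gray on enter, black on exit:
f gray
  g gray
    b gray
      d gray
        c gray
          i gray
          i black
        c black
        e gray
          h gray
          h black
          a gray
            a→c: c black — skip
          a black
        e black
        d→g: g is gray → back edge
First back edge: d → g.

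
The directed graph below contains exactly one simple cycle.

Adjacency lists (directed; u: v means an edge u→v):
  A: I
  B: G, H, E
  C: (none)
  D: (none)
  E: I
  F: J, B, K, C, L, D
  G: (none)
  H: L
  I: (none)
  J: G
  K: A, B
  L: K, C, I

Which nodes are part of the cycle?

B, H, K, L

DFS with gray/black marking from L:
L gray
  K gray
    A gray
      I gray
      I black
    A black
    B gray
      G gray
      G black
      H gray
        H→L: L is gray → back edge
Back edge closes the cycle L → K → B → H → L; its vertices are {B, H, K, L}.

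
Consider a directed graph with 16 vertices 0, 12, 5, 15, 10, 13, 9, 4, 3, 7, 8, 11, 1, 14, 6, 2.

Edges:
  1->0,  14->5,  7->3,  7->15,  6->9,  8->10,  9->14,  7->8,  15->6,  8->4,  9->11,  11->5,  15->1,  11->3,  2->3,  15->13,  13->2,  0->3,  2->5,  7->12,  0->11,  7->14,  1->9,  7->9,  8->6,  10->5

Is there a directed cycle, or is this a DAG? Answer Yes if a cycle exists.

DFS with white/gray/black marking, starting from 1:
1 gray
  0 gray
    3 gray
    3 black
    11 gray
      5 gray
      5 black
      11→3: 3 black — skip
    11 black
  0 black
  9 gray
    14 gray
      14→5: 5 black — skip
    14 black
    9→11: 11 black — skip
  9 black
1 black
12 gray
12 black
15 gray
  15→1: 1 black — skip
  13 gray
    2 gray
      2→3: 3 black — skip
      2→5: 5 black — skip
    2 black
  13 black
  6 gray
    6→9: 9 black — skip
  6 black
15 black
10 gray
  10→5: 5 black — skip
10 black
4 gray
4 black
7 gray
  7→3: 3 black — skip
  8 gray
    8→10: 10 black — skip
    8→4: 4 black — skip
    8→6: 6 black — skip
  8 black
  7→12: 12 black — skip
  7→14: 14 black — skip
  7→9: 9 black — skip
  7→15: 15 black — skip
7 black
Every edge goes to a white or black vertex — no back edge, so the graph is acyclic.

No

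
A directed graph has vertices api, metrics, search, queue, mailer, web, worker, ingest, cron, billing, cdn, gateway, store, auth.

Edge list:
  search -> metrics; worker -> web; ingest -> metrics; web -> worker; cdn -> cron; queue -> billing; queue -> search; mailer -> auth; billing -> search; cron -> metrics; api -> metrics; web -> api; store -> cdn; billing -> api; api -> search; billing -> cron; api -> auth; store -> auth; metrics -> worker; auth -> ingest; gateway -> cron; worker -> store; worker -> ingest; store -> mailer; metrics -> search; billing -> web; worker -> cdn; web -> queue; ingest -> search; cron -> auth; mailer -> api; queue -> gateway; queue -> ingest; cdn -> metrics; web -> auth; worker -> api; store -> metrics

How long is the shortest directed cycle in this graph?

2

For each vertex v, BFS finds the shortest path from v back to v.
The shortest such closed walk is web → worker → web, length 2.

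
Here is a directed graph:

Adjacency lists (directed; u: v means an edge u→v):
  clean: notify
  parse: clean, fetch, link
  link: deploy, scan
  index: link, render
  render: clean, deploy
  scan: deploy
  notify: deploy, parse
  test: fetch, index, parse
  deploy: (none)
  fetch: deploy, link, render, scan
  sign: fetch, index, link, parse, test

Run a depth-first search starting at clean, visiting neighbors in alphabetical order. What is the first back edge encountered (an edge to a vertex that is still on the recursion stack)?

DFS from clean (visiting neighbors in alphabetical order); mark gray on enter, black on exit:
clean gray
  notify gray
    deploy gray
    deploy black
    parse gray
      parse→clean: clean is gray → back edge
First back edge: parse → clean.

parse->clean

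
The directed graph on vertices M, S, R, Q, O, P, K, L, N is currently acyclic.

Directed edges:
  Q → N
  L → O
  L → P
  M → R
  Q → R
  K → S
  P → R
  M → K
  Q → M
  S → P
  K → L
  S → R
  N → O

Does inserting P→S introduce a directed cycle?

Adding P→S creates a cycle iff S can already reach P.
Path from S: S → P.
So S → … → P → S is a cycle.

Yes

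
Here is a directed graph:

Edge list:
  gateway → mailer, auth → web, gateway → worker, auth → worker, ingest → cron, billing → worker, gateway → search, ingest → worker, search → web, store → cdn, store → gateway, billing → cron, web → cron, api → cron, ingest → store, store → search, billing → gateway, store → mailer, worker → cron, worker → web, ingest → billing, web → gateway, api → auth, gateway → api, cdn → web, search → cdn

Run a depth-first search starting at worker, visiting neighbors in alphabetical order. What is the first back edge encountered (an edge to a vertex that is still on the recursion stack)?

auth->web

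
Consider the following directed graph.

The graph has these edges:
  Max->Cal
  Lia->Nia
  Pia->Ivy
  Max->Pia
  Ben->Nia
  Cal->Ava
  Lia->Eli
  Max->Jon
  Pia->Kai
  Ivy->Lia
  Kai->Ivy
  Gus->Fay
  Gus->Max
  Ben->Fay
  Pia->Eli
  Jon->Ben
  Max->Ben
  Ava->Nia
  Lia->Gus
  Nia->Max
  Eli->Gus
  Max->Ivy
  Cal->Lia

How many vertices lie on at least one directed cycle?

A vertex is on a directed cycle iff it belongs to a strongly connected component of size ≥ 2 (or has a self-loop).
The vertices on cycles are {Ava, Ben, Cal, Eli, Gus, Ivy, Jon, Kai, Lia, Max, Nia, Pia} — 12 in total.

12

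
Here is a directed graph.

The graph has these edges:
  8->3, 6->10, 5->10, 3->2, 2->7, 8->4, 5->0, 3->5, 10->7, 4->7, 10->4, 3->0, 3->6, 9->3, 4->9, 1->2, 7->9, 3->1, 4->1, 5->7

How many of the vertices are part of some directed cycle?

A vertex is on a directed cycle iff it belongs to a strongly connected component of size ≥ 2 (or has a self-loop).
The vertices on cycles are {1, 2, 3, 4, 5, 6, 7, 9, 10} — 9 in total.

9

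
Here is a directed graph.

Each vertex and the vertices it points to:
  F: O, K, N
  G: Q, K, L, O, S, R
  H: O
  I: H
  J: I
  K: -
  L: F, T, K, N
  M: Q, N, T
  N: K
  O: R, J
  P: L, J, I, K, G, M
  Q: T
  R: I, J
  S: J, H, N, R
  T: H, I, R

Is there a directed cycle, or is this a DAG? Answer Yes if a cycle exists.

Yes

DFS with white/gray/black marking, starting from J:
J gray
  I gray
    H gray
      O gray
        R gray
          R→I: I is gray → back edge
Back edge found, so a cycle exists: I → H → O → R → I.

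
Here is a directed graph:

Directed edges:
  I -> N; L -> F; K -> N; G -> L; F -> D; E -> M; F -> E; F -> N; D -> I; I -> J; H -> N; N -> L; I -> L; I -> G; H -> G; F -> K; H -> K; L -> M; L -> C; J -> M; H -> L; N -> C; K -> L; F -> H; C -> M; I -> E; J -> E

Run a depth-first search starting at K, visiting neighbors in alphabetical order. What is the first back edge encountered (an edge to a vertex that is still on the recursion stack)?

G->L

DFS from K (visiting neighbors in alphabetical order); mark gray on enter, black on exit:
K gray
  L gray
    C gray
      M gray
      M black
    C black
    F gray
      D gray
        I gray
          E gray
            E→M: M black — skip
          E black
          G gray
            G→L: L is gray → back edge
First back edge: G → L.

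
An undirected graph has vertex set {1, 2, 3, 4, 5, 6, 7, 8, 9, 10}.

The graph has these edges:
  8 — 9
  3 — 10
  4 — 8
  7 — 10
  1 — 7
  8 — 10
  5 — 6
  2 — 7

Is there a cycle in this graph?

DFS, tracking each vertex's parent; an edge to a visited non-parent vertex closes a cycle.
Start from 5:
visit 5 (parent –)
  visit 6 (parent 5)
    6–5: parent, skip
visit 1 (parent –)
  visit 7 (parent 1)
    visit 10 (parent 7)
      visit 8 (parent 10)
        visit 9 (parent 8)
          9–8: parent, skip
        visit 4 (parent 8)
          4–8: parent, skip
        8–10: parent, skip
      10–7: parent, skip
      visit 3 (parent 10)
        3–10: parent, skip
    7–1: parent, skip
    visit 2 (parent 7)
      2–7: parent, skip
No non-parent visited neighbor found — the graph is a forest.

No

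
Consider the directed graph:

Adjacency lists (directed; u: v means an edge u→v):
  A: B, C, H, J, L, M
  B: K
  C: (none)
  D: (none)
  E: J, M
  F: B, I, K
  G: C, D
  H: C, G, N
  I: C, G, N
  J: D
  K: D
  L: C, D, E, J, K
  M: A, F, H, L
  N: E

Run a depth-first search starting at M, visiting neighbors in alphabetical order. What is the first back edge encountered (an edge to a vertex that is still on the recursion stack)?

DFS from M (visiting neighbors in alphabetical order); mark gray on enter, black on exit:
M gray
  A gray
    B gray
      K gray
        D gray
        D black
      K black
    B black
    C gray
    C black
    H gray
      H→C: C black — skip
      G gray
        G→C: C black — skip
        G→D: D black — skip
      G black
      N gray
        E gray
          J gray
            J→D: D black — skip
          J black
          E→M: M is gray → back edge
First back edge: E → M.

E->M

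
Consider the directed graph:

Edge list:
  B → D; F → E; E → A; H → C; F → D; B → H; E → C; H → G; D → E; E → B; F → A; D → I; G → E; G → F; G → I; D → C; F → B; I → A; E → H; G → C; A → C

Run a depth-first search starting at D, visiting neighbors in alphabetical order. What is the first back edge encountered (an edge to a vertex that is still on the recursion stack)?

DFS from D (visiting neighbors in alphabetical order); mark gray on enter, black on exit:
D gray
  C gray
  C black
  E gray
    A gray
      A→C: C black — skip
    A black
    B gray
      B→D: D is gray → back edge
First back edge: B → D.

B→D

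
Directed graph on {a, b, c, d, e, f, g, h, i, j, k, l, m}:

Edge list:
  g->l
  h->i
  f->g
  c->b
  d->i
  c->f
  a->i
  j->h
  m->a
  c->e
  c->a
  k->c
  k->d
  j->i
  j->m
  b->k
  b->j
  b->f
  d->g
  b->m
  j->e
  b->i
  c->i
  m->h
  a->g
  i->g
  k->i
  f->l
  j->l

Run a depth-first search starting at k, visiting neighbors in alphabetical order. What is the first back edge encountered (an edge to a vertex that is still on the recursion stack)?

DFS from k (visiting neighbors in alphabetical order); mark gray on enter, black on exit:
k gray
  c gray
    a gray
      g gray
        l gray
        l black
      g black
      i gray
        i→g: g black — skip
      i black
    a black
    b gray
      f gray
        f→g: g black — skip
        f→l: l black — skip
      f black
      b→i: i black — skip
      j gray
        e gray
        e black
        h gray
          h→i: i black — skip
        h black
        j→i: i black — skip
        j→l: l black — skip
        m gray
          m→a: a black — skip
          m→h: h black — skip
        m black
      j black
      b→k: k is gray → back edge
First back edge: b → k.

b->k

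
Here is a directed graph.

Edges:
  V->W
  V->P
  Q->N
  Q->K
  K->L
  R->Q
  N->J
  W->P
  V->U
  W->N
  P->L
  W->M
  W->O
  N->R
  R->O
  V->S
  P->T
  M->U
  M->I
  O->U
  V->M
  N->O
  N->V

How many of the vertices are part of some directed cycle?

5

A vertex is on a directed cycle iff it belongs to a strongly connected component of size ≥ 2 (or has a self-loop).
The vertices on cycles are {N, Q, R, V, W} — 5 in total.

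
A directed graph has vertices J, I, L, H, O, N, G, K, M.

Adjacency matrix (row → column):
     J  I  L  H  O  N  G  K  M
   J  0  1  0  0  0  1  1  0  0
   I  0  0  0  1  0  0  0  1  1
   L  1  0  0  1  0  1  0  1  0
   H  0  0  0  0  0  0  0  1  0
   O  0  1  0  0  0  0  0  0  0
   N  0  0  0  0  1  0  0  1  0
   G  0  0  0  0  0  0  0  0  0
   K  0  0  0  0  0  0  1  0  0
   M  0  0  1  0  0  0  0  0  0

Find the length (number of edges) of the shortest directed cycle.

For each vertex v, BFS finds the shortest path from v back to v.
The shortest such closed walk is I → M → L → J → I, length 4.

4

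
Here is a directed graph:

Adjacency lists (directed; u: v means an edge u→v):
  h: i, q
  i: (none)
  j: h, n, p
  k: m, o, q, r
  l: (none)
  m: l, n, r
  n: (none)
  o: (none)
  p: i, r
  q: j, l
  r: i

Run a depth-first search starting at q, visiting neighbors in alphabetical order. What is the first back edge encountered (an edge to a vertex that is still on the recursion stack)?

h→q

DFS from q (visiting neighbors in alphabetical order); mark gray on enter, black on exit:
q gray
  j gray
    h gray
      i gray
      i black
      h→q: q is gray → back edge
First back edge: h → q.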